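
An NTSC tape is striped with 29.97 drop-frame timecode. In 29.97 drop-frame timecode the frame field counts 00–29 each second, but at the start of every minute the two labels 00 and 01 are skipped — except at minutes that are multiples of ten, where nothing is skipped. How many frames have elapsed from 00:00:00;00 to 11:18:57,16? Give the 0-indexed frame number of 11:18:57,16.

1220904

As if non-drop at 30 labels/s: (11 × 3600 + 18 × 60 + 57) × 30 + 16 = 1222126.
Minute boundaries passed: 678; those not divisible by 10: 678 − 67 = 611; dropped labels = 2 × 611 = 1222.
Actual frame index = 1222126 − 1222 = 1220904.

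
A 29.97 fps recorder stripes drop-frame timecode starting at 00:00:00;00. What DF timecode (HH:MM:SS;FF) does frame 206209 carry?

01:54:40;15

Ten DF minutes hold 17982 frames, so frame 206209 lies in block 11 (frames 197802–215783) with 8407 frames into that block.
The block's first minute is 1800 frames and the rest 1798 each; 8407 frames reaches minute 4, so 11 × 18 + 4 × 2 = 206 labels have been skipped so far.
Adding those back, label number 206209 + 206 = 206415 at 30 labels/s is 6880 s + 15 f = 1 h 54 min 40 s frame 15, i.e. 01:54:40;15.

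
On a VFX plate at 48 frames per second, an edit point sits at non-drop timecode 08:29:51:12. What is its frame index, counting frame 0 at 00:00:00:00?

1468380

Total seconds to the label: (8 × 3600 + 29 × 60 + 51) = 30591.
Frame index = 30591 × 48 + 12 = 1468380.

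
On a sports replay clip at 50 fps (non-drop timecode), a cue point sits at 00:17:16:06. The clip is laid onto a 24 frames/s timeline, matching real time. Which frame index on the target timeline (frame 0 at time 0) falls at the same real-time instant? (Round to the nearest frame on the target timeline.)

Source frame index: (0×3600 + 17×60 + 16) × 50 + 6 = 51806.
Real time: 51806 / (50) = 25903/25 s.
Target frame: (25903/25) × (24) = 621672/25 ≈ 24866.880 → 24867.

frame 24867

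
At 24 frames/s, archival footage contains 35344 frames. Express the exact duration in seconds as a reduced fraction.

Running time = 35344 ÷ (24) = 35344 × 1/24 = 4418/3 s.

4418/3 seconds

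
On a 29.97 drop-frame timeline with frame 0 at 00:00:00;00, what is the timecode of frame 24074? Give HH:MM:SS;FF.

Ten DF minutes hold 17982 frames, so frame 24074 lies in block 1 (frames 17982–35963) with 6092 frames into that block.
The block's first minute is 1800 frames and the rest 1798 each; 6092 frames reaches minute 3, so 1 × 18 + 3 × 2 = 24 labels have been skipped so far.
Adding those back, label number 24074 + 24 = 24098 at 30 labels/s is 803 s + 8 f = 0 h 13 min 23 s frame 8, i.e. 00:13:23;08.

00:13:23;08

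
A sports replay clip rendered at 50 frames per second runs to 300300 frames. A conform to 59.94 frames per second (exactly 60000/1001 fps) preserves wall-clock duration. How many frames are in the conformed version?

360000 frames

Target frames = source frames × (target rate / source rate) = 300300 × (60000/1001)/(50) = 300300 × 1200/1001 = 360000.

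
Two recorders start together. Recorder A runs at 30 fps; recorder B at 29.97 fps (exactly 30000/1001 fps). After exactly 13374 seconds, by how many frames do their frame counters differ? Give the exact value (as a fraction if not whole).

A emits 30 × 13374 = 401220 frames; B emits 30000/1001 × 13374 = 401220000/1001.
Difference = 401220/1001 frames (≈ 400.8192); B is behind A.

401220/1001 frames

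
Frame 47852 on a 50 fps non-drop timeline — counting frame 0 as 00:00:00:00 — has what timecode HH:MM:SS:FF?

00:15:57:02

47852 ÷ 50 = 957 full seconds, remainder 2 frames.
957 s = 0 h 15 min 57 s.
Timecode: 00:15:57:02.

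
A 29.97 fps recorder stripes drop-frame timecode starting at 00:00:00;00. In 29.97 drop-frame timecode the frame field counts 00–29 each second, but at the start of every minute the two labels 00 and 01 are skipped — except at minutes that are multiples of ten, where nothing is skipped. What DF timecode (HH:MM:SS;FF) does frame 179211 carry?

Ten DF minutes hold 17982 frames, so frame 179211 lies in block 9 (frames 161838–179819) with 17373 frames into that block.
The block's first minute is 1800 frames and the rest 1798 each; 17373 frames reaches minute 9, so 9 × 18 + 9 × 2 = 180 labels have been skipped so far.
Adding those back, label number 179211 + 180 = 179391 at 30 labels/s is 5979 s + 21 f = 1 h 39 min 39 s frame 21, i.e. 01:39:39;21.

01:39:39;21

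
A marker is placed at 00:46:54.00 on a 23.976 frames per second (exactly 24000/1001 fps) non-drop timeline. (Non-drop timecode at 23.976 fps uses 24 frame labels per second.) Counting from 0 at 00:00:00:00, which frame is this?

67536

Total seconds to the label: (0 × 3600 + 46 × 60 + 54) = 2814.
Frame index = 2814 × 24 + 0 = 67536.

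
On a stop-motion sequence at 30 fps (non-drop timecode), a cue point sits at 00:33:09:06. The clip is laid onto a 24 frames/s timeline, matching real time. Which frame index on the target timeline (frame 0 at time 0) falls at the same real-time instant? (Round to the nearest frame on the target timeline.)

Source frame index: (0×3600 + 33×60 + 9) × 30 + 6 = 59676.
Real time: 59676 / (30) = 9946/5 s.
Target frame: (9946/5) × (24) = 238704/5 ≈ 47740.800 → 47741.

frame 47741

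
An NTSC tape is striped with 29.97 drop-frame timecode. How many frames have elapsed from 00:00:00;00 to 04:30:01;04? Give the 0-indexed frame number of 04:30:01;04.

Complete 10-minute blocks: 27, each 17982 frames → 485514.
Remaining 0 whole minutes in the current block: 0 frames.
Within the current minute: 1 × 30 + 4 = 34. Total = 485514 + 0 + 34 = 485548.

485548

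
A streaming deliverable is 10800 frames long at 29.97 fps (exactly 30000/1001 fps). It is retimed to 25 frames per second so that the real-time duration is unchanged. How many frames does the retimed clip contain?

Target frames = source frames × (target rate / source rate) = 10800 × (25)/(30000/1001) = 10800 × 1001/1200 = 9009.

9009 frames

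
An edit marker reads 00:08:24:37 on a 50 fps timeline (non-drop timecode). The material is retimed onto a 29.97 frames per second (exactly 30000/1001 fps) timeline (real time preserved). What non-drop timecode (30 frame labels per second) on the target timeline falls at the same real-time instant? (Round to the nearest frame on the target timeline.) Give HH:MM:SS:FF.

00:08:24:07

Source frame index: (0×3600 + 8×60 + 24) × 50 + 37 = 25237.
Real time: 25237 / (50) = 25237/50 s.
Target frame: (25237/50) × (30000/1001) = 15142200/1001 ≈ 15127.073 → 15127.
At 30 labels/s: frame 15127 → 00:08:24:07.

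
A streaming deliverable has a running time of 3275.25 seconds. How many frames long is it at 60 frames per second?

Frames = 3275.25 × 60 = 196515.

196515 frames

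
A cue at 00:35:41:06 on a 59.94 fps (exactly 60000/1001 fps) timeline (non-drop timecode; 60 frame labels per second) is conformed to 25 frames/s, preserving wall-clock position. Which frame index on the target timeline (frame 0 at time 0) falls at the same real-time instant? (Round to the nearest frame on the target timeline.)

Source frame index: (0×3600 + 35×60 + 41) × 60 + 6 = 128466.
Real time: 128466 / (60000/1001) = 21432411/10000 s.
Target frame: (21432411/10000) × (25) = 21432411/400 ≈ 53581.027 → 53581.

frame 53581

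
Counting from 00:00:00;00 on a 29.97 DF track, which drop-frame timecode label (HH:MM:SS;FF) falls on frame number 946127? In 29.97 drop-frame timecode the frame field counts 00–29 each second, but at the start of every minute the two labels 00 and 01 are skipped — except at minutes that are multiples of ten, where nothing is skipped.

Each 10-minute DF block holds 10 × 60 × 30 − 9 × 2 = 17982 frames. 946127 ÷ 17982 → 52 full blocks, remainder 11063.
Within the partial block the first minute is 1800 frames and each further minute 1798, so 6 further minute boundaries passed. Total skipped labels = 18 × 52 + 2 × 6 = 948.
Non-drop label index = 946127 + 948 = 947075; at 30 labels/s that is 08:46:09:05, i.e. DF 08:46:09;05.

08:46:09;05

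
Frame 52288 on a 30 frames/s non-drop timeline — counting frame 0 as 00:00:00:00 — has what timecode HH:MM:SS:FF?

52288 ÷ 30 = 1742 full seconds, remainder 28 frames.
1742 s = 0 h 29 min 2 s.
Timecode: 00:29:02:28.

00:29:02:28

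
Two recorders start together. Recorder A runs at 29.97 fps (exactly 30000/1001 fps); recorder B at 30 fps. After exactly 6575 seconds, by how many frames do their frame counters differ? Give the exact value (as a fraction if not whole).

A emits 30000/1001 × 6575 = 197250000/1001 frames; B emits 30 × 6575 = 197250.
Difference = 197250/1001 frames (≈ 197.0529); B is ahead of A.

197250/1001 frames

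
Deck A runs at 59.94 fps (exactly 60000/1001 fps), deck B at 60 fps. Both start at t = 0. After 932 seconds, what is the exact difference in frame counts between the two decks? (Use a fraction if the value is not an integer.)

A emits 60000/1001 × 932 = 55920000/1001 frames; B emits 60 × 932 = 55920.
Difference = 55920/1001 frames (≈ 55.8641); B is ahead of A.

55920/1001 frames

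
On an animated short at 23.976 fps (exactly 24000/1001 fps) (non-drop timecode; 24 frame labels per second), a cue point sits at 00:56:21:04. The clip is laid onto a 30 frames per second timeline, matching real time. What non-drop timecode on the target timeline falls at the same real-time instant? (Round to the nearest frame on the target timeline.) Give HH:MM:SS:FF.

Source frame index: (0×3600 + 56×60 + 21) × 24 + 4 = 81148.
Real time: 81148 / (24000/1001) = 20307287/6000 s.
Target frame: (20307287/6000) × (30) = 20307287/200 ≈ 101536.435 → 101536.
At 30 labels/s: frame 101536 → 00:56:24:16.

00:56:24:16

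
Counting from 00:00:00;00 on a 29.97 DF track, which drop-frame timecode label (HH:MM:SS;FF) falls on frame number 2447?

00:01:21;19

Ten DF minutes hold 17982 frames, so frame 2447 lies in block 0 (frames 0–17981) with 2447 frames into that block.
The block's first minute is 1800 frames and the rest 1798 each; 2447 frames reaches minute 1, so 0 × 18 + 1 × 2 = 2 labels have been skipped so far.
Adding those back, label number 2447 + 2 = 2449 at 30 labels/s is 81 s + 19 f = 0 h 1 min 21 s frame 19, i.e. 00:01:21;19.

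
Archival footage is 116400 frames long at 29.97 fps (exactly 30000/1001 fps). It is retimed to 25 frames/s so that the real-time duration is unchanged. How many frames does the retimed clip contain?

Target frames = source frames × (target rate / source rate) = 116400 × (25)/(30000/1001) = 116400 × 1001/1200 = 97097.

97097 frames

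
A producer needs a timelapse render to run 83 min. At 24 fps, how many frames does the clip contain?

119520 frames

83 min = 4980 s.
Frames = 4980 × 24 = 119520.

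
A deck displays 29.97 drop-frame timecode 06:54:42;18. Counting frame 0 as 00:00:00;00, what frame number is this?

745732

Complete 10-minute blocks: 41, each 17982 frames → 737262.
Remaining 4 whole minutes in the current block: 1800 + 3 × 1798 = 7194 frames.
Within the current minute: 42 × 30 + 18 − 2 = 1276 (labels ;00/;01 skipped at this minute). Total = 737262 + 7194 + 1276 = 745732.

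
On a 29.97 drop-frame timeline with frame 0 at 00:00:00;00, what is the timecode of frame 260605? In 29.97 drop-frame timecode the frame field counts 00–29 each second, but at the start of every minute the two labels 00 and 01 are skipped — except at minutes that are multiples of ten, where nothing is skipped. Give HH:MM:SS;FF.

Each 10-minute DF block holds 10 × 60 × 30 − 9 × 2 = 17982 frames. 260605 ÷ 17982 → 14 full blocks, remainder 8857.
Within the partial block the first minute is 1800 frames and each further minute 1798, so 4 further minute boundaries passed. Total skipped labels = 18 × 14 + 2 × 4 = 260.
Non-drop label index = 260605 + 260 = 260865; at 30 labels/s that is 02:24:55:15, i.e. DF 02:24:55;15.

02:24:55;15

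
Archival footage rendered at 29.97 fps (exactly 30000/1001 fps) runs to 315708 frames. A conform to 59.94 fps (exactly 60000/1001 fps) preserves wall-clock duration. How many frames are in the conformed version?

631416 frames

Target frames = source frames × (target rate / source rate) = 315708 × (60000/1001)/(30000/1001) = 315708 × 2 = 631416.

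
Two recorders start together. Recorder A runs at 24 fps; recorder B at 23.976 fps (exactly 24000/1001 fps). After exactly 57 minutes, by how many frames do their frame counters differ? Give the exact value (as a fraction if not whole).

82080/1001 frames

57 min = 3420 s.
A emits 24 × 3420 = 82080 frames; B emits 24000/1001 × 3420 = 82080000/1001.
Difference = 82080/1001 frames (≈ 81.9980); B is behind A.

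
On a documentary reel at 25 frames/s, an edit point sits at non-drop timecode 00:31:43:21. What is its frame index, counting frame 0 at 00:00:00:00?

47596

Total seconds to the label: (0 × 3600 + 31 × 60 + 43) = 1903.
Frame index = 1903 × 25 + 21 = 47596.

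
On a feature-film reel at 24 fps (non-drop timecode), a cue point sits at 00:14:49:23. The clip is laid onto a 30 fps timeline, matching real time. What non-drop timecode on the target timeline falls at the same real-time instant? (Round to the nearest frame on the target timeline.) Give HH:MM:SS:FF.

00:14:49:29

Source frame index: (0×3600 + 14×60 + 49) × 24 + 23 = 21359.
Real time: 21359 / (24) = 21359/24 s.
Target frame: (21359/24) × (30) = 106795/4 ≈ 26698.750 → 26699.
At 30 labels/s: frame 26699 → 00:14:49:29.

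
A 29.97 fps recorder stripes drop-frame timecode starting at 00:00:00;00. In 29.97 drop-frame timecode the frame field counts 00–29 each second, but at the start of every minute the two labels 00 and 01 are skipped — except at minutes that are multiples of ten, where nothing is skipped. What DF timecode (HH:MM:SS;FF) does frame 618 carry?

00:00:20;18

Ten DF minutes hold 17982 frames, so frame 618 lies in block 0 (frames 0–17981) with 618 frames into that block.
The block's first minute is 1800 frames and the rest 1798 each; 618 frames reaches minute 0, so 0 × 18 + 0 × 2 = 0 labels have been skipped so far.
Adding those back, label number 618 + 0 = 618 at 30 labels/s is 20 s + 18 f = 0 h 0 min 20 s frame 18, i.e. 00:00:20;18.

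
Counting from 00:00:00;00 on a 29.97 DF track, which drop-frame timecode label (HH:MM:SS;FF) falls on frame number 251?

Each 10-minute DF block holds 10 × 60 × 30 − 9 × 2 = 17982 frames. 251 ÷ 17982 → 0 full blocks, remainder 251.
Within the partial block the first minute is 1800 frames and each further minute 1798, so 0 further minute boundaries passed. Total skipped labels = 18 × 0 + 2 × 0 = 0.
Non-drop label index = 251 + 0 = 251; at 30 labels/s that is 00:00:08:11, i.e. DF 00:00:08;11.

00:00:08;11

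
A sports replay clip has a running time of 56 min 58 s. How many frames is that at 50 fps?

56 min 58 s = 3418 s.
Frames = 3418 × 50 = 170900.

170900 frames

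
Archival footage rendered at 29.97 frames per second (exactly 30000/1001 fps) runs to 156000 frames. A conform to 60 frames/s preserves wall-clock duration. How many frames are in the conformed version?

Target frames = source frames × (target rate / source rate) = 156000 × (60)/(30000/1001) = 156000 × 1001/500 = 312312.

312312 frames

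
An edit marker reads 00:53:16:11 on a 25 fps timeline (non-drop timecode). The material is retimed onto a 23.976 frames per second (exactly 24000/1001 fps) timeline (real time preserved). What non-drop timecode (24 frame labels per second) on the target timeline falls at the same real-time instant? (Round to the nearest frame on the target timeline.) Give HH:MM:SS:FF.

00:53:13:06

Source frame index: (0×3600 + 53×60 + 16) × 25 + 11 = 79911.
Real time: 79911 / (25) = 79911/25 s.
Target frame: (79911/25) × (24000/1001) = 5901120/77 ≈ 76637.922 → 76638.
At 24 labels/s: frame 76638 → 00:53:13:06.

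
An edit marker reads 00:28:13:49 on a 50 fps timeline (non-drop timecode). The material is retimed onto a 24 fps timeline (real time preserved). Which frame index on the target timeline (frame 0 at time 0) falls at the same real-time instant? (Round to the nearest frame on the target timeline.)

Source frame index: (0×3600 + 28×60 + 13) × 50 + 49 = 84699.
Real time: 84699 / (50) = 84699/50 s.
Target frame: (84699/50) × (24) = 1016388/25 ≈ 40655.520 → 40656.

frame 40656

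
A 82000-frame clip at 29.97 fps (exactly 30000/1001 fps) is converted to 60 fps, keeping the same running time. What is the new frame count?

Target frames = source frames × (target rate / source rate) = 82000 × (60)/(30000/1001) = 82000 × 1001/500 = 164164.

164164 frames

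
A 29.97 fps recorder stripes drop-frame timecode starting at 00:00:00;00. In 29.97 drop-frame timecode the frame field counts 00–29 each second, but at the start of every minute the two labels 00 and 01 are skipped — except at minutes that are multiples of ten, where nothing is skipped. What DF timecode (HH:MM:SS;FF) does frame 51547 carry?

00:28:39;29

Ten DF minutes hold 17982 frames, so frame 51547 lies in block 2 (frames 35964–53945) with 15583 frames into that block.
The block's first minute is 1800 frames and the rest 1798 each; 15583 frames reaches minute 8, so 2 × 18 + 8 × 2 = 52 labels have been skipped so far.
Adding those back, label number 51547 + 52 = 51599 at 30 labels/s is 1719 s + 29 f = 0 h 28 min 39 s frame 29, i.e. 00:28:39;29.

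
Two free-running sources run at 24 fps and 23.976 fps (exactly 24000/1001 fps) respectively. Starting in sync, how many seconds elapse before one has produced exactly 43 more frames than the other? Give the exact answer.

The gap grows by |24000/1001 − 24| = 24/1001 frames per second.
Time for a 43-frame gap: 43 ÷ (24/1001) = 43043/24 s.

43043/24 seconds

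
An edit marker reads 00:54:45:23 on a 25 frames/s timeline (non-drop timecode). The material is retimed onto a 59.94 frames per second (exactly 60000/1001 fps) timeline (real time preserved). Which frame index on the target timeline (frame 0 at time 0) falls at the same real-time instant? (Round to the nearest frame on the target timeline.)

frame 196958

Source frame index: (0×3600 + 54×60 + 45) × 25 + 23 = 82148.
Real time: 82148 / (25) = 82148/25 s.
Target frame: (82148/25) × (60000/1001) = 17923200/91 ≈ 196958.242 → 196958.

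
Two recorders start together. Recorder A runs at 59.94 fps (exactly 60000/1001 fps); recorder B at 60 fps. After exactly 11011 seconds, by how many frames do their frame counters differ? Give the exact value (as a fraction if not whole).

A emits 60000/1001 × 11011 = 660000 frames; B emits 60 × 11011 = 660660.
Difference = 660 frames; B is ahead of A.

660 frames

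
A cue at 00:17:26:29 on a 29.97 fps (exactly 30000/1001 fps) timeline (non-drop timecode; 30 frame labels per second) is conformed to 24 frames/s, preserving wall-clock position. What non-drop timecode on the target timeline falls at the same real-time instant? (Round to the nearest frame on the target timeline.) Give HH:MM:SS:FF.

00:17:28:00

Source frame index: (0×3600 + 17×60 + 26) × 30 + 29 = 31409.
Real time: 31409 / (30000/1001) = 31440409/30000 s.
Target frame: (31440409/30000) × (24) = 31440409/1250 ≈ 25152.327 → 25152.
At 24 labels/s: frame 25152 → 00:17:28:00.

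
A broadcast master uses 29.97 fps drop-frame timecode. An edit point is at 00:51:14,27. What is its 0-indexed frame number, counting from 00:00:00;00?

Complete 10-minute blocks: 5, each 17982 frames → 89910.
Remaining 1 whole minute in the current block: 1800 + 0 × 1798 = 1800 frames.
Within the current minute: 14 × 30 + 27 − 2 = 445 (labels ;00/;01 skipped at this minute). Total = 89910 + 1800 + 445 = 92155.

92155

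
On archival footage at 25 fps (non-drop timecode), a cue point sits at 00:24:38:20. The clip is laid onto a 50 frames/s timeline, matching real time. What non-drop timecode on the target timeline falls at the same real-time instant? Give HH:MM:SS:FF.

00:24:38:40

Source frame index: (0×3600 + 24×60 + 38) × 25 + 20 = 36970.
Real time: 36970 / (25) = 7394/5 s.
Target frame: (7394/5) × (50) = 73940.
At 50 labels/s: frame 73940 → 00:24:38:40.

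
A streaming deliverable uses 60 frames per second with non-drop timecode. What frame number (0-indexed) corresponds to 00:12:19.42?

Total seconds to the label: (0 × 3600 + 12 × 60 + 19) = 739.
Frame index = 739 × 60 + 42 = 44382.

frame 44382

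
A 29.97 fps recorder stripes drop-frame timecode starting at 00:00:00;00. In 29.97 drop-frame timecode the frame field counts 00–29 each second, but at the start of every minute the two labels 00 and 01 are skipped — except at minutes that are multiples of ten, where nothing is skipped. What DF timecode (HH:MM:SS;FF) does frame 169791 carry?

Ten DF minutes hold 17982 frames, so frame 169791 lies in block 9 (frames 161838–179819) with 7953 frames into that block.
The block's first minute is 1800 frames and the rest 1798 each; 7953 frames reaches minute 4, so 9 × 18 + 4 × 2 = 170 labels have been skipped so far.
Adding those back, label number 169791 + 170 = 169961 at 30 labels/s is 5665 s + 11 f = 1 h 34 min 25 s frame 11, i.e. 01:34:25;11.

01:34:25;11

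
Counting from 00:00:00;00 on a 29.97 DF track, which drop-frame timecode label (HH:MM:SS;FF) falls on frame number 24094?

Ten DF minutes hold 17982 frames, so frame 24094 lies in block 1 (frames 17982–35963) with 6112 frames into that block.
The block's first minute is 1800 frames and the rest 1798 each; 6112 frames reaches minute 3, so 1 × 18 + 3 × 2 = 24 labels have been skipped so far.
Adding those back, label number 24094 + 24 = 24118 at 30 labels/s is 803 s + 28 f = 0 h 13 min 23 s frame 28, i.e. 00:13:23;28.

00:13:23;28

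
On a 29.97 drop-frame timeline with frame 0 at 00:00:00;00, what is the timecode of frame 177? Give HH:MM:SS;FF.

00:00:05;27

Ten DF minutes hold 17982 frames, so frame 177 lies in block 0 (frames 0–17981) with 177 frames into that block.
The block's first minute is 1800 frames and the rest 1798 each; 177 frames reaches minute 0, so 0 × 18 + 0 × 2 = 0 labels have been skipped so far.
Adding those back, label number 177 + 0 = 177 at 30 labels/s is 5 s + 27 f = 0 h 0 min 5 s frame 27, i.e. 00:00:05;27.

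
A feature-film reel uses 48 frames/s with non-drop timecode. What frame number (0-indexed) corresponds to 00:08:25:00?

Total seconds to the label: (0 × 3600 + 8 × 60 + 25) = 505.
Frame index = 505 × 48 + 0 = 24240.

frame 24240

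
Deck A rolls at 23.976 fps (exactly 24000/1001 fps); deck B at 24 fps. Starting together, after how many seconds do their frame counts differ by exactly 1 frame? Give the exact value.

1001/24 seconds

The gap grows by |24 − 24000/1001| = 24/1001 frames per second.
Time for a 1-frame gap: 1 ÷ (24/1001) = 1001/24 s.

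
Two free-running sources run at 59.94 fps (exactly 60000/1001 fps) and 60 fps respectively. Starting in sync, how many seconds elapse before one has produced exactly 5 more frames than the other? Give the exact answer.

1001/12 seconds

The gap grows by |60 − 60000/1001| = 60/1001 frames per second.
Time for a 5-frame gap: 5 ÷ (60/1001) = 1001/12 s.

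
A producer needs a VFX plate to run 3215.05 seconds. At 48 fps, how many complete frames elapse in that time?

Frames = 3215.05 × 48 = 771612/5 ≈ 154322.4000.
Complete frames: 154322.

154322 frames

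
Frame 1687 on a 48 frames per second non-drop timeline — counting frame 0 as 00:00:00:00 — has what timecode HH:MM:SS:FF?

1687 ÷ 48 = 35 full seconds, remainder 7 frames.
35 s = 0 h 0 min 35 s.
Timecode: 00:00:35:07.

00:00:35:07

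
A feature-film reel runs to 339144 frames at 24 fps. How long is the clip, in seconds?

14131 seconds

Running time = 339144 / (24) = 14131 s.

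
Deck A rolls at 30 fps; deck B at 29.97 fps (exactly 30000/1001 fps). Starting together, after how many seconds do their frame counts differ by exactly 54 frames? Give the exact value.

1801.8 seconds

The gap grows by |30000/1001 − 30| = 30/1001 frames per second.
Time for a 54-frame gap: 54 ÷ (30/1001) = 1801.8 s.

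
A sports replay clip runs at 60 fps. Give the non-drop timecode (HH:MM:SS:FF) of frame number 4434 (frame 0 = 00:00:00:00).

00:01:13:54

4434 ÷ 60 = 73 full seconds, remainder 54 frames.
73 s = 0 h 1 min 13 s.
Timecode: 00:01:13:54.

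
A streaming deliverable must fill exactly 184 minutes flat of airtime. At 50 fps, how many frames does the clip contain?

552000 frames

184 min = 11040 s.
Frames = 11040 × 50 = 552000.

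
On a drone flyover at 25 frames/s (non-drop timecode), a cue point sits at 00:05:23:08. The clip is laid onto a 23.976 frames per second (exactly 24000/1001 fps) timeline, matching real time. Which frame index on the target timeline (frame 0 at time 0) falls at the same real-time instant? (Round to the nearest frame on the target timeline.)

frame 7752

Source frame index: (0×3600 + 5×60 + 23) × 25 + 8 = 8083.
Real time: 8083 / (25) = 8083/25 s.
Target frame: (8083/25) × (24000/1001) = 7759680/1001 ≈ 7751.928 → 7752.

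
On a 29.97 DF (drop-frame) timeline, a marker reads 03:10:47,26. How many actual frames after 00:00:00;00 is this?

343094

Complete 10-minute blocks: 19, each 17982 frames → 341658.
Remaining 0 whole minutes in the current block: 0 frames.
Within the current minute: 47 × 30 + 26 = 1436. Total = 341658 + 0 + 1436 = 343094.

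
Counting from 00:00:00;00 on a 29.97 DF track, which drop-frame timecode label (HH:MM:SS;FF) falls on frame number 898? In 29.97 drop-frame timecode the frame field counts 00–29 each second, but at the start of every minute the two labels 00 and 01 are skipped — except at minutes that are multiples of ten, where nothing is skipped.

00:00:29;28

Each 10-minute DF block holds 10 × 60 × 30 − 9 × 2 = 17982 frames. 898 ÷ 17982 → 0 full blocks, remainder 898.
Within the partial block the first minute is 1800 frames and each further minute 1798, so 0 further minute boundaries passed. Total skipped labels = 18 × 0 + 2 × 0 = 0.
Non-drop label index = 898 + 0 = 898; at 30 labels/s that is 00:00:29:28, i.e. DF 00:00:29;28.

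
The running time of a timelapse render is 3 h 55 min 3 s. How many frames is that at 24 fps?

338472 frames

3 h 55 min 3 s = 14103 s.
Frames = 14103 × 24 = 338472.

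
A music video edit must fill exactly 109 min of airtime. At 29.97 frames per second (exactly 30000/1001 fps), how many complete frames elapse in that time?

109 min = 6540 s.
Frames = 6540 × 30000/1001 = 196200000/1001 ≈ 196003.9960.
Complete frames: 196003.

196003 frames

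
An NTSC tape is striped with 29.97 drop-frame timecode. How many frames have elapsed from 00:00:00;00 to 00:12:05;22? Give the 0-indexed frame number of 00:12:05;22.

Complete 10-minute blocks: 1, each 17982 frames → 17982.
Remaining 2 whole minutes in the current block: 1800 + 1 × 1798 = 3598 frames.
Within the current minute: 5 × 30 + 22 − 2 = 170 (labels ;00/;01 skipped at this minute). Total = 17982 + 3598 + 170 = 21750.

21750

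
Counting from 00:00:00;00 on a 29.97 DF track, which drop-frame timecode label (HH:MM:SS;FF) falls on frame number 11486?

00:06:23;08

Ten DF minutes hold 17982 frames, so frame 11486 lies in block 0 (frames 0–17981) with 11486 frames into that block.
The block's first minute is 1800 frames and the rest 1798 each; 11486 frames reaches minute 6, so 0 × 18 + 6 × 2 = 12 labels have been skipped so far.
Adding those back, label number 11486 + 12 = 11498 at 30 labels/s is 383 s + 8 f = 0 h 6 min 23 s frame 8, i.e. 00:06:23;08.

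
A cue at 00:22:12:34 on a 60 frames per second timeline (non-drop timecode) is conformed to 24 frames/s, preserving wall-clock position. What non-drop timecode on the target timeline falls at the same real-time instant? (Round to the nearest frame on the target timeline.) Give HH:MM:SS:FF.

00:22:12:14

Source frame index: (0×3600 + 22×60 + 12) × 60 + 34 = 79954.
Real time: 79954 / (60) = 39977/30 s.
Target frame: (39977/30) × (24) = 159908/5 ≈ 31981.600 → 31982.
At 24 labels/s: frame 31982 → 00:22:12:14.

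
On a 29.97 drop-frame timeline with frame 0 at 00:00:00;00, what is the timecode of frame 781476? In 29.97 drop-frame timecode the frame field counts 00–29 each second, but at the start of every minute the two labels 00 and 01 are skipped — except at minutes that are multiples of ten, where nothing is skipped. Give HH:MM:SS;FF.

07:14:35;08

Ten DF minutes hold 17982 frames, so frame 781476 lies in block 43 (frames 773226–791207) with 8250 frames into that block.
The block's first minute is 1800 frames and the rest 1798 each; 8250 frames reaches minute 4, so 43 × 18 + 4 × 2 = 782 labels have been skipped so far.
Adding those back, label number 781476 + 782 = 782258 at 30 labels/s is 26075 s + 8 f = 7 h 14 min 35 s frame 8, i.e. 07:14:35;08.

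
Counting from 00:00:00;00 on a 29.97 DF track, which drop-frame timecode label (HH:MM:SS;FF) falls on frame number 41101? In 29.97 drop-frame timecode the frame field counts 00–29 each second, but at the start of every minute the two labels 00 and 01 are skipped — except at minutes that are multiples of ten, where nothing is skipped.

Each 10-minute DF block holds 10 × 60 × 30 − 9 × 2 = 17982 frames. 41101 ÷ 17982 → 2 full blocks, remainder 5137.
Within the partial block the first minute is 1800 frames and each further minute 1798, so 2 further minute boundaries passed. Total skipped labels = 18 × 2 + 2 × 2 = 40.
Non-drop label index = 41101 + 40 = 41141; at 30 labels/s that is 00:22:51:11, i.e. DF 00:22:51;11.

00:22:51;11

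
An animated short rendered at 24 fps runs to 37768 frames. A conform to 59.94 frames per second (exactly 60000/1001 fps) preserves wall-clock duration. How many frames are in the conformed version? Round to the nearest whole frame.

94326 frames

Frames at target rate = 37768 × (60000/1001) / (24) = 94420000/1001 ≈ 94325.674.
Nearest whole frame: 94326.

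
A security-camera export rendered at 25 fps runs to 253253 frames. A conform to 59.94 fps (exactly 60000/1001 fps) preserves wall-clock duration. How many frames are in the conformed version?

Target frames = source frames × (target rate / source rate) = 253253 × (60000/1001)/(25) = 253253 × 2400/1001 = 607200.

607200 frames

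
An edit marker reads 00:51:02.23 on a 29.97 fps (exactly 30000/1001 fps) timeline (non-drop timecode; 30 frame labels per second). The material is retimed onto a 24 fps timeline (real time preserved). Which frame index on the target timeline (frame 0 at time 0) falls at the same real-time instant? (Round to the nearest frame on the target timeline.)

Source frame index: (0×3600 + 51×60 + 2) × 30 + 23 = 91883.
Real time: 91883 / (30000/1001) = 91974883/30000 s.
Target frame: (91974883/30000) × (24) = 91974883/1250 ≈ 73579.906 → 73580.

frame 73580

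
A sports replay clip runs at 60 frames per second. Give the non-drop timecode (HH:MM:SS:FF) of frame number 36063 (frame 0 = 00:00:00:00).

36063 ÷ 60 = 601 full seconds, remainder 3 frames.
601 s = 0 h 10 min 1 s.
Timecode: 00:10:01:03.

00:10:01:03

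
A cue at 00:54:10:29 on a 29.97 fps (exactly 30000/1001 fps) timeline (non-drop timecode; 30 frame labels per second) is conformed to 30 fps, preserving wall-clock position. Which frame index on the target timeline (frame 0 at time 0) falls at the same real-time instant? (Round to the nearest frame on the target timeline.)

Source frame index: (0×3600 + 54×60 + 10) × 30 + 29 = 97529.
Real time: 97529 / (30000/1001) = 97626529/30000 s.
Target frame: (97626529/30000) × (30) = 97626529/1000 ≈ 97626.529 → 97627.

frame 97627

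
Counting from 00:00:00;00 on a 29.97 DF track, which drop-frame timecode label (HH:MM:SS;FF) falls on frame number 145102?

Ten DF minutes hold 17982 frames, so frame 145102 lies in block 8 (frames 143856–161837) with 1246 frames into that block.
The block's first minute is 1800 frames and the rest 1798 each; 1246 frames reaches minute 0, so 8 × 18 + 0 × 2 = 144 labels have been skipped so far.
Adding those back, label number 145102 + 144 = 145246 at 30 labels/s is 4841 s + 16 f = 1 h 20 min 41 s frame 16, i.e. 01:20:41;16.

01:20:41;16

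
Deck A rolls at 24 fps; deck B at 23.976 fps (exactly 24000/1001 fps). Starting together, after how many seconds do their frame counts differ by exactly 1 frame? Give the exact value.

The gap grows by |24000/1001 − 24| = 24/1001 frames per second.
Time for a 1-frame gap: 1 ÷ (24/1001) = 1001/24 s.

1001/24 seconds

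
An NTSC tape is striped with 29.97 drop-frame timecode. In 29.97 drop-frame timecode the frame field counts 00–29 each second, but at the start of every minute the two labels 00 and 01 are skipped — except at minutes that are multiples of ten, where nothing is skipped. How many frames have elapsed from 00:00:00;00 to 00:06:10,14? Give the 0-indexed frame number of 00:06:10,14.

11102

Complete 10-minute blocks: 0, each 17982 frames → 0.
Remaining 6 whole minutes in the current block: 1800 + 5 × 1798 = 10790 frames.
Within the current minute: 10 × 30 + 14 − 2 = 312 (labels ;00/;01 skipped at this minute). Total = 0 + 10790 + 312 = 11102.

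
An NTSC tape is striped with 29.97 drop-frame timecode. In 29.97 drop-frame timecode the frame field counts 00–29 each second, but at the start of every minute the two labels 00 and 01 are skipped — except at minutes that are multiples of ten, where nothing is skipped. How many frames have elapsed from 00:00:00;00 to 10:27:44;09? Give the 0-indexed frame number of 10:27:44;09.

1128799

Complete 10-minute blocks: 62, each 17982 frames → 1114884.
Remaining 7 whole minutes in the current block: 1800 + 6 × 1798 = 12588 frames.
Within the current minute: 44 × 30 + 9 − 2 = 1327 (labels ;00/;01 skipped at this minute). Total = 1114884 + 12588 + 1327 = 1128799.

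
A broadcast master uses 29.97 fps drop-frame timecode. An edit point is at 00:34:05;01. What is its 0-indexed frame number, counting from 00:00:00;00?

61289

As if non-drop at 30 labels/s: (0 × 3600 + 34 × 60 + 5) × 30 + 1 = 61351.
Minute boundaries passed: 34; those not divisible by 10: 34 − 3 = 31; dropped labels = 2 × 31 = 62.
Actual frame index = 61351 − 62 = 61289.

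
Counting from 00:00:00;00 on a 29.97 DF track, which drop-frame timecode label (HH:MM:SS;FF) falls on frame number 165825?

01:32:13;01

Each 10-minute DF block holds 10 × 60 × 30 − 9 × 2 = 17982 frames. 165825 ÷ 17982 → 9 full blocks, remainder 3987.
Within the partial block the first minute is 1800 frames and each further minute 1798, so 2 further minute boundaries passed. Total skipped labels = 18 × 9 + 2 × 2 = 166.
Non-drop label index = 165825 + 166 = 165991; at 30 labels/s that is 01:32:13:01, i.e. DF 01:32:13;01.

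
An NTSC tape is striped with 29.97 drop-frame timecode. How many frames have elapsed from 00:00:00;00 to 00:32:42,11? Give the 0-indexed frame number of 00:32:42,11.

Complete 10-minute blocks: 3, each 17982 frames → 53946.
Remaining 2 whole minutes in the current block: 1800 + 1 × 1798 = 3598 frames.
Within the current minute: 42 × 30 + 11 − 2 = 1269 (labels ;00/;01 skipped at this minute). Total = 53946 + 3598 + 1269 = 58813.

58813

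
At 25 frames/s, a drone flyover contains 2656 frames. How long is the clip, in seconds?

106.24 seconds

Running time = 2656 / (25) = 106.24 s.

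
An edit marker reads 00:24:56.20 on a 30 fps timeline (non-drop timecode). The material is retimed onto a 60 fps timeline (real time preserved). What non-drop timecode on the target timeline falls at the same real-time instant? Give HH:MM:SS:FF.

00:24:56:40

Source frame index: (0×3600 + 24×60 + 56) × 30 + 20 = 44900.
Real time: 44900 / (30) = 4490/3 s.
Target frame: (4490/3) × (60) = 89800.
At 60 labels/s: frame 89800 → 00:24:56:40.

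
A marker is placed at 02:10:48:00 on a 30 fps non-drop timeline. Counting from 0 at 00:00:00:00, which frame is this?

frame 235440

Total seconds to the label: (2 × 3600 + 10 × 60 + 48) = 7848.
Frame index = 7848 × 30 + 0 = 235440.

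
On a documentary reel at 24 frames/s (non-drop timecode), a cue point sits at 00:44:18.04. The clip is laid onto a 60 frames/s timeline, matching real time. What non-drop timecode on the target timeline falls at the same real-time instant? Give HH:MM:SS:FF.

00:44:18:10

Source frame index: (0×3600 + 44×60 + 18) × 24 + 4 = 63796.
Real time: 63796 / (24) = 15949/6 s.
Target frame: (15949/6) × (60) = 159490.
At 60 labels/s: frame 159490 → 00:44:18:10.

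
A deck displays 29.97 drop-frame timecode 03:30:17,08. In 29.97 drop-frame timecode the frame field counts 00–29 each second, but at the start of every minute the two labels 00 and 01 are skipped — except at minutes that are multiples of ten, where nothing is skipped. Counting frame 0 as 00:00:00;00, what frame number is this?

378140

Complete 10-minute blocks: 21, each 17982 frames → 377622.
Remaining 0 whole minutes in the current block: 0 frames.
Within the current minute: 17 × 30 + 8 = 518. Total = 377622 + 0 + 518 = 378140.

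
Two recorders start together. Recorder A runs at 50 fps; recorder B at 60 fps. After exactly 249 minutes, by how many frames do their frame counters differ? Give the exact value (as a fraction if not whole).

149400 frames

249 min = 14940 s.
A emits 50 × 14940 = 747000 frames; B emits 60 × 14940 = 896400.
Difference = 149400 frames; B is ahead of A.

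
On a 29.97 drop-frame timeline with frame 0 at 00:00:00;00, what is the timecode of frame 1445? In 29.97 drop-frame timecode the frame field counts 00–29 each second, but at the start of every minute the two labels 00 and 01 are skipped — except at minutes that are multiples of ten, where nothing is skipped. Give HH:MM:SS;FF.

00:00:48;05

Ten DF minutes hold 17982 frames, so frame 1445 lies in block 0 (frames 0–17981) with 1445 frames into that block.
The block's first minute is 1800 frames and the rest 1798 each; 1445 frames reaches minute 0, so 0 × 18 + 0 × 2 = 0 labels have been skipped so far.
Adding those back, label number 1445 + 0 = 1445 at 30 labels/s is 48 s + 5 f = 0 h 0 min 48 s frame 5, i.e. 00:00:48;05.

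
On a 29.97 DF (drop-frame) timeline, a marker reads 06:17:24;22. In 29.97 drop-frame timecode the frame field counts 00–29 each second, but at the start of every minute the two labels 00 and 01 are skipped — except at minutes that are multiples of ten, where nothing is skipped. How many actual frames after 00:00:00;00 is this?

As if non-drop at 30 labels/s: (6 × 3600 + 17 × 60 + 24) × 30 + 22 = 679342.
Minute boundaries passed: 377; those not divisible by 10: 377 − 37 = 340; dropped labels = 2 × 340 = 680.
Actual frame index = 679342 − 680 = 678662.

678662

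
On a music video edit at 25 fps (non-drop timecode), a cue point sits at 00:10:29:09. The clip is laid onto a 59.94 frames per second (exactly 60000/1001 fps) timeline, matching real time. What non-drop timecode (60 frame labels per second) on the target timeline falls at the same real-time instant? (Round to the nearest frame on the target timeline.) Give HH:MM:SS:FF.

Source frame index: (0×3600 + 10×60 + 29) × 25 + 9 = 15734.
Real time: 15734 / (25) = 15734/25 s.
Target frame: (15734/25) × (60000/1001) = 37761600/1001 ≈ 37723.876 → 37724.
At 60 labels/s: frame 37724 → 00:10:28:44.

00:10:28:44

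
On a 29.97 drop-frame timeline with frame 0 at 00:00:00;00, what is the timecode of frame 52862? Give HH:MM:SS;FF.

00:29:23;26

Ten DF minutes hold 17982 frames, so frame 52862 lies in block 2 (frames 35964–53945) with 16898 frames into that block.
The block's first minute is 1800 frames and the rest 1798 each; 16898 frames reaches minute 9, so 2 × 18 + 9 × 2 = 54 labels have been skipped so far.
Adding those back, label number 52862 + 54 = 52916 at 30 labels/s is 1763 s + 26 f = 0 h 29 min 23 s frame 26, i.e. 00:29:23;26.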